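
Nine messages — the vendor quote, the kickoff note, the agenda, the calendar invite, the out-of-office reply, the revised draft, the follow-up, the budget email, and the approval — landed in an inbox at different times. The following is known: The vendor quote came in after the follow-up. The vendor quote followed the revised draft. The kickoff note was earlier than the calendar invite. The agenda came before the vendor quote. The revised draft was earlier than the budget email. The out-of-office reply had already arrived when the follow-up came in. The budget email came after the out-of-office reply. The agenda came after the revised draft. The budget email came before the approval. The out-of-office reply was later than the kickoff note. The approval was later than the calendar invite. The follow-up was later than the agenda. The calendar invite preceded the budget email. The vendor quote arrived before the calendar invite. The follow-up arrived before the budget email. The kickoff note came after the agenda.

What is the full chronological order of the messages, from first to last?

the revised draft, the agenda, the kickoff note, the out-of-office reply, the follow-up, the vendor quote, the calendar invite, the budget email, the approval

The constraints fix every adjacent pair, so only one ordering works:
the revised draft → the agenda → the kickoff note → the out-of-office reply → the follow-up → the vendor quote → the calendar invite → the budget email → the approval.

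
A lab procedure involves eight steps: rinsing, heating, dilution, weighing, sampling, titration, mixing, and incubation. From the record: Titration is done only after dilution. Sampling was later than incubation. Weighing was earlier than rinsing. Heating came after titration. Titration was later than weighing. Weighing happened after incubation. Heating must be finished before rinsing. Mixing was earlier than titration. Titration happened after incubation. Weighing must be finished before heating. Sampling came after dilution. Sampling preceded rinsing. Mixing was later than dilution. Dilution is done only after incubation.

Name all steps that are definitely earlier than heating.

dilution, incubation, mixing, titration, weighing

Directly stated before heating: titration and weighing.
Dilution reaches heating via dilution → titration → heating.
Incubation reaches heating via incubation → weighing → heating.
Mixing reaches heating via mixing → titration → heating.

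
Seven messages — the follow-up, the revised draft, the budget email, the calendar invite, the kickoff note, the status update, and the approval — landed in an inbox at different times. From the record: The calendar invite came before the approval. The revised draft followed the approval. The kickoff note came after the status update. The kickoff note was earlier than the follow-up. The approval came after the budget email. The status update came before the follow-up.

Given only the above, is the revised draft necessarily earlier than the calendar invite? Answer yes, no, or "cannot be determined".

Tracing the constraints gives the calendar invite → the approval → the revised draft, so the calendar invite must come before the revised draft.
That means the revised draft cannot be before the calendar invite.

no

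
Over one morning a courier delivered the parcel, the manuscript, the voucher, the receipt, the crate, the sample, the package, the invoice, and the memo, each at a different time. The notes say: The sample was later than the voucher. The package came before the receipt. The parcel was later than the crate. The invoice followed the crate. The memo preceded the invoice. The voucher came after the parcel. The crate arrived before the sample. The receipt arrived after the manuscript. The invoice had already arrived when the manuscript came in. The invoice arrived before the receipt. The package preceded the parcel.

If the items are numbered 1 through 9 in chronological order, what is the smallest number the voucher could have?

The crate, the package, and the parcel must all come before the voucher — 3 forced predecessors.
Nothing else is forced ahead of the voucher, so its earliest slot is position 3 + 1 = 4.

4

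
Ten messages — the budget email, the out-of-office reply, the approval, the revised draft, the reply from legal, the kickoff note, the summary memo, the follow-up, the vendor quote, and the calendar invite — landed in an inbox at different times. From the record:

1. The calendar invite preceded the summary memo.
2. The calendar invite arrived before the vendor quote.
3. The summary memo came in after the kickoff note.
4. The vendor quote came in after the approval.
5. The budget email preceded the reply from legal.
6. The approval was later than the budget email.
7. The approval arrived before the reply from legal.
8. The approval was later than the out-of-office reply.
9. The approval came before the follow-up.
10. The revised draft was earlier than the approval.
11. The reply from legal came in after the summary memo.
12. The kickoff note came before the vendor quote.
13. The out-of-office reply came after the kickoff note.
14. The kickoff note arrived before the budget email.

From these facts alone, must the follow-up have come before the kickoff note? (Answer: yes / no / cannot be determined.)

Tracing the constraints gives the kickoff note → the out-of-office reply → the approval → the follow-up, so the kickoff note must come before the follow-up.
That means the follow-up cannot be before the kickoff note.

no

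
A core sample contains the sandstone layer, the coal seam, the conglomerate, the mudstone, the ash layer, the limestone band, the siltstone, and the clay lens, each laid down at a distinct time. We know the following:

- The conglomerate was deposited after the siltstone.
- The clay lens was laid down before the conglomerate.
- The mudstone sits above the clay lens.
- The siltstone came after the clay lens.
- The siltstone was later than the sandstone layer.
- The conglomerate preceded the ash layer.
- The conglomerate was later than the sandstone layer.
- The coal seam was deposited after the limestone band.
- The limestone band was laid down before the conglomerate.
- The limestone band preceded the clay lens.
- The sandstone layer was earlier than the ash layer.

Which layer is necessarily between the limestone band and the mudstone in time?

Tracing the constraints gives the limestone band → the clay lens → the mudstone, so the clay lens sits after the limestone band and before the mudstone.
No other layer is forced both after the limestone band and before the mudstone.

the clay lens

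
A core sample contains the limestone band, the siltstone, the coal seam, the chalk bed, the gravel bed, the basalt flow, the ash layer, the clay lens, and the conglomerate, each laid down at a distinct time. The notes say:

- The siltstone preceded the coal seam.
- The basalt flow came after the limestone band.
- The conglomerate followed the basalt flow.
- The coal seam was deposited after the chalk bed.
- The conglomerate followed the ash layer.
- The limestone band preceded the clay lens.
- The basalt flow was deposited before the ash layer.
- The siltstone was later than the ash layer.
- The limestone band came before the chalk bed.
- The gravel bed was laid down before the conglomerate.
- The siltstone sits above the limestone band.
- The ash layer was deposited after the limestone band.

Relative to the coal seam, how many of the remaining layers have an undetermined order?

3

Forced before the coal seam: the ash layer, the basalt flow, the chalk bed, the limestone band, and the siltstone.
That leaves the clay lens, the conglomerate, and the gravel bed with no forced order relative to the coal seam — 3.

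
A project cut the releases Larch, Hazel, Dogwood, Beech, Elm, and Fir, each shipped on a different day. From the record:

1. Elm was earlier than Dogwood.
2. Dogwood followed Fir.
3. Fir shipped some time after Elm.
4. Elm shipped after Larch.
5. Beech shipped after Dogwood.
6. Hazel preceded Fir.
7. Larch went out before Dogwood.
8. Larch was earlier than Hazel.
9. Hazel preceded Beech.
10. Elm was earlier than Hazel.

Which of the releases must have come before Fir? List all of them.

Directly stated before Fir: Elm and Hazel.
Larch reaches Fir via Larch → Hazel → Fir.

Elm, Hazel, Larch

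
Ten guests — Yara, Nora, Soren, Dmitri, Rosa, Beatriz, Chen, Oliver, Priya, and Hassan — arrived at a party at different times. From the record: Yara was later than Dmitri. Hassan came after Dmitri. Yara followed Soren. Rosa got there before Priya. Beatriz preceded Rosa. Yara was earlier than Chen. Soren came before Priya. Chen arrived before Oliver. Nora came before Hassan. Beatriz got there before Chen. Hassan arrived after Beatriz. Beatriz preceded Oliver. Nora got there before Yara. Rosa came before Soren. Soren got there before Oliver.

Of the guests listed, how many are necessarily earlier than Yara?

Directly stated before Yara: Dmitri, Nora, and Soren.
Beatriz reaches Yara via Beatriz → Rosa → Soren → Yara.
Rosa reaches Yara via Rosa → Soren → Yara.
No chain forces Priya (or any of the others) ahead of Yara.
That's Beatriz, Dmitri, Nora, Rosa, and Soren — 5 in all.

5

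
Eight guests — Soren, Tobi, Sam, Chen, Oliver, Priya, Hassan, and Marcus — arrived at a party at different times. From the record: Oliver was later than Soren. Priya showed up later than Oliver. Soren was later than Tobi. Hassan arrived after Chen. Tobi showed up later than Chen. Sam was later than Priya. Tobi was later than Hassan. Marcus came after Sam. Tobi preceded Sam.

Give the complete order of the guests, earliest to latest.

The constraints fix every adjacent pair, so only one ordering works:
Chen → Hassan → Tobi → Soren → Oliver → Priya → Sam → Marcus.

Chen, Hassan, Tobi, Soren, Oliver, Priya, Sam, Marcus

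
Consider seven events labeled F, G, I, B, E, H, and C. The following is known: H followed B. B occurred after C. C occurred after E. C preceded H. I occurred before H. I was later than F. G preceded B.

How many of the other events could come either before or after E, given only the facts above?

Forced after E: B, C, and H.
That leaves F, G, and I with no forced order relative to E — 3.

3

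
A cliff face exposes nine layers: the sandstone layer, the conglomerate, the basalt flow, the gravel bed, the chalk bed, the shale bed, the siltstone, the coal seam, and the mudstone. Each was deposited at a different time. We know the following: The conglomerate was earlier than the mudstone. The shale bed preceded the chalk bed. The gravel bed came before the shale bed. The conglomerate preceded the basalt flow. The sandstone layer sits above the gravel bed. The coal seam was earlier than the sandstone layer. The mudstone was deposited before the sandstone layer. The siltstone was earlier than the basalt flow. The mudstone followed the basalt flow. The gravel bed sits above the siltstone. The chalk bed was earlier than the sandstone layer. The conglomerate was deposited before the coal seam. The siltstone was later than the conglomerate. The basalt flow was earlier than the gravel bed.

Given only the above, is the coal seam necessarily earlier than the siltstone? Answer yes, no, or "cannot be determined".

No chain of stated constraints runs from the coal seam to the siltstone, and none runs from the siltstone to the coal seam either.
So the relative order of the coal seam and the siltstone is not fixed by the given facts.

cannot be determined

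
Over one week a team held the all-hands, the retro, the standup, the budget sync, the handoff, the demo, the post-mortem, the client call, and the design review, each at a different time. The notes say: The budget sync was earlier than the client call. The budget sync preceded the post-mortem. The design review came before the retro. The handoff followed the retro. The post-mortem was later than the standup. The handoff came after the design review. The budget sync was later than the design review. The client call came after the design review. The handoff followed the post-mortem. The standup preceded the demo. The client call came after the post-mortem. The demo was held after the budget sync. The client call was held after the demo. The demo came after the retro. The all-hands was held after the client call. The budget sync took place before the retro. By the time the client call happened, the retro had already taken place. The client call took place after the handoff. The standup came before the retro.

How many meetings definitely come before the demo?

4

Directly stated before the demo: the budget sync, the retro, and the standup.
The design review reaches the demo via the design review → the retro → the demo.
That's the budget sync, the design review, the retro, and the standup — 4 in all.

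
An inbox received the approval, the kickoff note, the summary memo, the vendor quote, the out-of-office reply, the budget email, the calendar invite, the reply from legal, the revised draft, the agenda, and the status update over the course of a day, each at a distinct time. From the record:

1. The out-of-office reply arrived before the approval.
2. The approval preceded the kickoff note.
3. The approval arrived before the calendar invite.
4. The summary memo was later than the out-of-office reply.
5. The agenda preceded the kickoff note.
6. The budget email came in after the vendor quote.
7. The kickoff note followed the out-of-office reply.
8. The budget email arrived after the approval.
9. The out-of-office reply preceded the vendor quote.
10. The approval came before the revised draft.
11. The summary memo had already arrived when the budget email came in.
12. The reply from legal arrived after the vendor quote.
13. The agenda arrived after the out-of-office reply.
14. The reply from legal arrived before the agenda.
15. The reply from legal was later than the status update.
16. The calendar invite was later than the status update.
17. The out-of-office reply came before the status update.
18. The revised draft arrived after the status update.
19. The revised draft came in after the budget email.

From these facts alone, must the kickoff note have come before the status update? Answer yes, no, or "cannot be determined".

Tracing the constraints gives the status update → the reply from legal → the agenda → the kickoff note, so the status update must come before the kickoff note.
That means the kickoff note cannot be before the status update.

no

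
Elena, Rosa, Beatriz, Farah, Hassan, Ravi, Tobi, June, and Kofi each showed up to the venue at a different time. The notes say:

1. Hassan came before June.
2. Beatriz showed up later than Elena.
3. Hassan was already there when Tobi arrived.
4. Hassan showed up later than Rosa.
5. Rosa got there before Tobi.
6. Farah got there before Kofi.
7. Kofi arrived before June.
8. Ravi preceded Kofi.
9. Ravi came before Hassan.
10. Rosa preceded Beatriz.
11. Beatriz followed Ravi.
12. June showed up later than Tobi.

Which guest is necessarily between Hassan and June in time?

Tracing the constraints gives Hassan → Tobi → June, so Tobi sits after Hassan and before June.
No other guest is forced both after Hassan and before June.

Tobi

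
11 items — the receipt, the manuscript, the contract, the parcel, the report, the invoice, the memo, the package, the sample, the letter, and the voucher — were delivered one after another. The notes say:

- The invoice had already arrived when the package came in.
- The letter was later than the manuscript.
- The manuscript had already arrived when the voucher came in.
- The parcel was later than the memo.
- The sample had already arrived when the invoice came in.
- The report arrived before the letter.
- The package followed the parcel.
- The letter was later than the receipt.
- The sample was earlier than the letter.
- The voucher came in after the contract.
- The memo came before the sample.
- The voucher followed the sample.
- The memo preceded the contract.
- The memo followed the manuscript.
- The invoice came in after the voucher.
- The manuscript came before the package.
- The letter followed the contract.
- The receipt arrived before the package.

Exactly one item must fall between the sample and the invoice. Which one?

Tracing the constraints gives the sample → the voucher → the invoice, so the voucher sits after the sample and before the invoice.
No other item is forced both after the sample and before the invoice.

the voucher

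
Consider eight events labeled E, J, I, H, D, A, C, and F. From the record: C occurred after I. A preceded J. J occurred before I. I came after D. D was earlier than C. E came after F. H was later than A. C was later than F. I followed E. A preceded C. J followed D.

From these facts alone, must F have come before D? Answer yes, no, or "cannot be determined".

cannot be determined

No chain of stated constraints runs from F to D, and none runs from D to F either.
So the relative order of F and D is not fixed by the given facts.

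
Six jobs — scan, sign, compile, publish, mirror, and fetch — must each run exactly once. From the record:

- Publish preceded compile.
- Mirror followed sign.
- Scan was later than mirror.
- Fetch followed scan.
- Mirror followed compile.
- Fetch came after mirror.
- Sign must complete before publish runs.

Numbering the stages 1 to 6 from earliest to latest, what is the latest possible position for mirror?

Mirror must come before fetch and scan — 2 stages forced after it.
Everything else can be placed before mirror in some valid order, so mirror can sit as late as position 6 − 2 = 4.

4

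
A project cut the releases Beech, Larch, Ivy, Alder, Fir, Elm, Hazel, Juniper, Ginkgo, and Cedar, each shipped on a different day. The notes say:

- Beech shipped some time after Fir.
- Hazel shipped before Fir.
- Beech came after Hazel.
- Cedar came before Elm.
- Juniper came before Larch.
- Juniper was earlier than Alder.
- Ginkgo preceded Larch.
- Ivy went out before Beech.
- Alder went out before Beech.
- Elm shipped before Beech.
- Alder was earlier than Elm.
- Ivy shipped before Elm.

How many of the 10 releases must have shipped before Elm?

Directly stated before Elm: Alder, Cedar, and Ivy.
Juniper reaches Elm via Juniper → Alder → Elm.
No chain forces Hazel (or any of the others) ahead of Elm.
That's Alder, Cedar, Ivy, and Juniper — 4 in all.

4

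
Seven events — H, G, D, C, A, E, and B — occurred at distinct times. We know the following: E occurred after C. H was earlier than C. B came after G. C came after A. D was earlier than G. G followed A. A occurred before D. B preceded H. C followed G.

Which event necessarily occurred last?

Every other event has a chain of constraints placing it before E, so E is last.

E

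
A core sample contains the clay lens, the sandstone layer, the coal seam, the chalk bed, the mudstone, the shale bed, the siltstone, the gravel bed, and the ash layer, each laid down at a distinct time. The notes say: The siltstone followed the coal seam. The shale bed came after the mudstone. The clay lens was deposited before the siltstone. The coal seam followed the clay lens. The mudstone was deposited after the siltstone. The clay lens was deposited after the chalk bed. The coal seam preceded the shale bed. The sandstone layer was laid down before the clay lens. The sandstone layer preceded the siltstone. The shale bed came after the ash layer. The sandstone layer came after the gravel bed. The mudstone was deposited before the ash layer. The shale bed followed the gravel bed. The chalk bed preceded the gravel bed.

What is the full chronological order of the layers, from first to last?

the chalk bed, the gravel bed, the sandstone layer, the clay lens, the coal seam, the siltstone, the mudstone, the ash layer, the shale bed

The constraints fix every adjacent pair, so only one ordering works:
the chalk bed → the gravel bed → the sandstone layer → the clay lens → the coal seam → the siltstone → the mudstone → the ash layer → the shale bed.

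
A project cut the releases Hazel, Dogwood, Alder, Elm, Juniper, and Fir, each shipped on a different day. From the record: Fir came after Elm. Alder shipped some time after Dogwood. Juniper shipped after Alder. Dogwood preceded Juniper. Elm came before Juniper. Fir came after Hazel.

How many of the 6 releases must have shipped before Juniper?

3

Directly stated before Juniper: Alder, Dogwood, and Elm.
That's Alder, Dogwood, and Elm — 3 in all.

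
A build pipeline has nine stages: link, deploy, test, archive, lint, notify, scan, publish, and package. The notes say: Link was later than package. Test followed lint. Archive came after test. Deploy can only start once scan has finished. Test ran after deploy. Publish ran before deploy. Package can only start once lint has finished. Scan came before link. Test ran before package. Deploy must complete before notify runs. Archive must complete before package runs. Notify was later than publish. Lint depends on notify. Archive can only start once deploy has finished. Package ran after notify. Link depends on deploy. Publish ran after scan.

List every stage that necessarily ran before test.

deploy, lint, notify, publish, scan

Directly stated before test: deploy and lint.
Notify reaches test via notify → lint → test.
Publish reaches test via publish → deploy → test.
Scan reaches test via scan → deploy → test.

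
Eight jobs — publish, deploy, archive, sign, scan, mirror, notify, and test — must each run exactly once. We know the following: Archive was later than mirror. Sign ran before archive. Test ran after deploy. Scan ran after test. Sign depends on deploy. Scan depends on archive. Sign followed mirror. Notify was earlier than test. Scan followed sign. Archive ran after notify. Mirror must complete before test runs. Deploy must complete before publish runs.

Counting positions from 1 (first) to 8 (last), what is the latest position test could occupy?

Test must come before scan — 1 stage forced after it.
Everything else can be placed before test in some valid order, so test can sit as late as position 8 − 1 = 7.

7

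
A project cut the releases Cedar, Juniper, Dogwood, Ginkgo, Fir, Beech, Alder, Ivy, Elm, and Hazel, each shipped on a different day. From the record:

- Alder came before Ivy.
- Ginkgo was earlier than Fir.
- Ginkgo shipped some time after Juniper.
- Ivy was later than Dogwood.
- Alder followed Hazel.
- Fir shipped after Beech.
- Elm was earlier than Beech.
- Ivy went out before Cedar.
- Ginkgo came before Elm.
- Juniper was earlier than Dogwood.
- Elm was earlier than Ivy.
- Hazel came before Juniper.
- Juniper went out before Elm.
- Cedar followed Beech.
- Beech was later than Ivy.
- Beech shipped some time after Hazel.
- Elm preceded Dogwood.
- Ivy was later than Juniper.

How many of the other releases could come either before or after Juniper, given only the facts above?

Forced before Juniper: Hazel; forced after Juniper: Beech, Cedar, Dogwood, Elm, Fir, Ginkgo, and Ivy.
That leaves Alder with no forced order relative to Juniper — 1.

1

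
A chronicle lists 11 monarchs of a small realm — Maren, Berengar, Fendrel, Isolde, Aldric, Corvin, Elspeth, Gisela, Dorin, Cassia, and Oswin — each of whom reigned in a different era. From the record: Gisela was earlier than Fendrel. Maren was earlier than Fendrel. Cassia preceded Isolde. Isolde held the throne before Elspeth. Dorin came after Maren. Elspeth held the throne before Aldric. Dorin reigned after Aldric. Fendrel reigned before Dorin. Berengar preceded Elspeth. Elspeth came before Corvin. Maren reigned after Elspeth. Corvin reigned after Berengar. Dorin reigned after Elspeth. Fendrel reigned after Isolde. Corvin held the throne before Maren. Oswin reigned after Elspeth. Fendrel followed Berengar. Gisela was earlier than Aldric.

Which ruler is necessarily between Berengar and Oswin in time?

Tracing the constraints gives Berengar → Elspeth → Oswin, so Elspeth sits after Berengar and before Oswin.
No other ruler is forced both after Berengar and before Oswin.

Elspeth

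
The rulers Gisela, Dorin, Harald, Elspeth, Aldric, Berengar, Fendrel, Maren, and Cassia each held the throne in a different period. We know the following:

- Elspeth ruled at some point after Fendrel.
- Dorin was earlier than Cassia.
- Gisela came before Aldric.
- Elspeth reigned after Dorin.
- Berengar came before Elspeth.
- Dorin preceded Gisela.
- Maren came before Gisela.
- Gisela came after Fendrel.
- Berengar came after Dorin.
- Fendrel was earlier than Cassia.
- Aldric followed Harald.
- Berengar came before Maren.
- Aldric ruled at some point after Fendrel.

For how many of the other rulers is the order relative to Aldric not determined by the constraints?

2

Forced before Aldric: Berengar, Dorin, Fendrel, Gisela, Harald, and Maren.
That leaves Cassia and Elspeth with no forced order relative to Aldric — 2.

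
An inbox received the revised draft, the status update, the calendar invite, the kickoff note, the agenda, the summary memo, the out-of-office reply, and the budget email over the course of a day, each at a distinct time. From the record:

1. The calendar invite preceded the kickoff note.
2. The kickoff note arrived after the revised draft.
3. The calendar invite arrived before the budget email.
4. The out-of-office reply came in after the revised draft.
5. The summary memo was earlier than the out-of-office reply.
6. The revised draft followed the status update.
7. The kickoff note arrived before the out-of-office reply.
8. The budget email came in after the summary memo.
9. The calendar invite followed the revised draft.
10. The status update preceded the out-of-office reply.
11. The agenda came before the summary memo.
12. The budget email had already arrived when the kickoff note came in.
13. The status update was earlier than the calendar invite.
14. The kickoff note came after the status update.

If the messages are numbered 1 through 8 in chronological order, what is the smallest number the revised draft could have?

The status update must come before the revised draft — 1 forced predecessor.
Nothing else is forced ahead of the revised draft, so its earliest slot is position 1 + 1 = 2.

2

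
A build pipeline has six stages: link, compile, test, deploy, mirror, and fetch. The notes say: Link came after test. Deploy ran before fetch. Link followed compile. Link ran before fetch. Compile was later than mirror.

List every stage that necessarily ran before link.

compile, mirror, test

Directly stated before link: compile and test.
Mirror reaches link via mirror → compile → link.
No chain forces fetch (or any of the others) ahead of link.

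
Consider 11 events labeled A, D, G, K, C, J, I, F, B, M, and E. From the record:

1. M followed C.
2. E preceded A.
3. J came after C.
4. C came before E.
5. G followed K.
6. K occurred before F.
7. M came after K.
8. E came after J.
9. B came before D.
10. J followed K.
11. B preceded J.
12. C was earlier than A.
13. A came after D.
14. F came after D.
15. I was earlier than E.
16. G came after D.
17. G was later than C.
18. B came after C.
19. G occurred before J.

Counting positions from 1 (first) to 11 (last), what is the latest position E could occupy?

E must come before A — 1 event forced after it.
Everything else can be placed before E in some valid order, so E can sit as late as position 11 − 1 = 10.

10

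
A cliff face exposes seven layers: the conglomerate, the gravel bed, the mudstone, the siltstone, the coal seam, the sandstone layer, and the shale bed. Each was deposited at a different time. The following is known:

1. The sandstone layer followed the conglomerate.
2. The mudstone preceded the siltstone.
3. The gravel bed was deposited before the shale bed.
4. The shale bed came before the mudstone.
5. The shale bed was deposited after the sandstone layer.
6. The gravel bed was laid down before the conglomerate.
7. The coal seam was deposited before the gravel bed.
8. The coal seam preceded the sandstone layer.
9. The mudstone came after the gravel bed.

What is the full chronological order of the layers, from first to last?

The constraints fix every adjacent pair, so only one ordering works:
the coal seam → the gravel bed → the conglomerate → the sandstone layer → the shale bed → the mudstone → the siltstone.

the coal seam, the gravel bed, the conglomerate, the sandstone layer, the shale bed, the mudstone, the siltstone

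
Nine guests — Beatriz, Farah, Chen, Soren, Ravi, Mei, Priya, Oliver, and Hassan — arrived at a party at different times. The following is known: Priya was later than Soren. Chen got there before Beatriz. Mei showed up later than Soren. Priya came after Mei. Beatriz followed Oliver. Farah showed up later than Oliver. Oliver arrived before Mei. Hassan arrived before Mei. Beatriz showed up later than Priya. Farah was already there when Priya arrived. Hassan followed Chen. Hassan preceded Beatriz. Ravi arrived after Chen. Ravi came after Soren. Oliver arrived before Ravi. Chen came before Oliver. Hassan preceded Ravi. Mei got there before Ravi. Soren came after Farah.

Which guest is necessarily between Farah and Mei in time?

Soren

Tracing the constraints gives Farah → Soren → Mei, so Soren sits after Farah and before Mei.
No other guest is forced both after Farah and before Mei.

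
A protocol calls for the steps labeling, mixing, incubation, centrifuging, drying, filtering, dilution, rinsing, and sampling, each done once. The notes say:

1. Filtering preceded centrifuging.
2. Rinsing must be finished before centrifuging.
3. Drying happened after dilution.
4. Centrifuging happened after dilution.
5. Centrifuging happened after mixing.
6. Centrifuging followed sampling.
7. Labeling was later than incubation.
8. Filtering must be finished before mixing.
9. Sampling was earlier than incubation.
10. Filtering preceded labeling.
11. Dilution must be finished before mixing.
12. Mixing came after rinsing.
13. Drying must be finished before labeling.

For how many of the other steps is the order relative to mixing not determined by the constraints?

4

Forced before mixing: dilution, filtering, and rinsing; forced after mixing: centrifuging.
That leaves drying, incubation, labeling, and sampling with no forced order relative to mixing — 4.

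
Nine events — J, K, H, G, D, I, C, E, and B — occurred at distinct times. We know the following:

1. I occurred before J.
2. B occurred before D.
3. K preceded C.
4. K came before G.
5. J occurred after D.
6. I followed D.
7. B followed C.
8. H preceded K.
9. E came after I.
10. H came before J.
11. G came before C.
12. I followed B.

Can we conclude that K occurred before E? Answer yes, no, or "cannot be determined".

Chain the constraints: K → C → B → I → E. Each link is directly stated, so K comes before E.

yes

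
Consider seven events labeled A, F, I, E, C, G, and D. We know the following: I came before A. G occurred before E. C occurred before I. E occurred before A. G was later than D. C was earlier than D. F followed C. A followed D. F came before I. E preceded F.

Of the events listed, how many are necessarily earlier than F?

4

Directly stated before F: C and E.
D reaches F via D → G → E → F.
G reaches F via G → E → F.
No chain forces A (or any of the others) ahead of F.
That's C, D, E, and G — 4 in all.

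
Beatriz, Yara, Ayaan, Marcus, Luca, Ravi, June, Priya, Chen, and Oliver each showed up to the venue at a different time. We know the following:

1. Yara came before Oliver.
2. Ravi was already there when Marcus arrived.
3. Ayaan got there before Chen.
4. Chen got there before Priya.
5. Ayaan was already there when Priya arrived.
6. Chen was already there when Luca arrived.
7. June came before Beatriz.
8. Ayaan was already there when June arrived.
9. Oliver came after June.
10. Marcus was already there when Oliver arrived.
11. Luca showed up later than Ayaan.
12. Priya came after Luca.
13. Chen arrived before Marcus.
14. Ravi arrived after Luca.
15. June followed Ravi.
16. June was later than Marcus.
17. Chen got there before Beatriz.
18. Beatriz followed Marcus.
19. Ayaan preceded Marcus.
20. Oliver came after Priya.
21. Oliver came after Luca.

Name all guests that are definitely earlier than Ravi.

Ayaan, Chen, Luca

Directly stated before Ravi: Luca.
Ayaan reaches Ravi via Ayaan → Luca → Ravi.
Chen reaches Ravi via Chen → Luca → Ravi.
No chain forces Oliver (or any of the others) ahead of Ravi.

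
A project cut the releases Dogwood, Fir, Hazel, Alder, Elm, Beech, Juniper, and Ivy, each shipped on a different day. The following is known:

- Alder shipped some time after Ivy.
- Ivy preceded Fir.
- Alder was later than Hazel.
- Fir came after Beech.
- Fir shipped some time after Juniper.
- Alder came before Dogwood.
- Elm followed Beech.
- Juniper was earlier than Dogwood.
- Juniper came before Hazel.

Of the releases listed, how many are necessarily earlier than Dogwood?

Directly stated before Dogwood: Alder and Juniper.
Hazel reaches Dogwood via Hazel → Alder → Dogwood.
Ivy reaches Dogwood via Ivy → Alder → Dogwood.
That's Alder, Hazel, Ivy, and Juniper — 4 in all.

4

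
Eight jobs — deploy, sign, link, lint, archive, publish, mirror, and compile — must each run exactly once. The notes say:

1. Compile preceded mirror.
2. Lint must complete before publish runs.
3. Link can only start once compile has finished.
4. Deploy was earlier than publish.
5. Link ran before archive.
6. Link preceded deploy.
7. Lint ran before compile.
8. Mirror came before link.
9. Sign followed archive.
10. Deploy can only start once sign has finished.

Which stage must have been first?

lint

Lint has a chain of constraints placing it before every other stage, so lint must be first.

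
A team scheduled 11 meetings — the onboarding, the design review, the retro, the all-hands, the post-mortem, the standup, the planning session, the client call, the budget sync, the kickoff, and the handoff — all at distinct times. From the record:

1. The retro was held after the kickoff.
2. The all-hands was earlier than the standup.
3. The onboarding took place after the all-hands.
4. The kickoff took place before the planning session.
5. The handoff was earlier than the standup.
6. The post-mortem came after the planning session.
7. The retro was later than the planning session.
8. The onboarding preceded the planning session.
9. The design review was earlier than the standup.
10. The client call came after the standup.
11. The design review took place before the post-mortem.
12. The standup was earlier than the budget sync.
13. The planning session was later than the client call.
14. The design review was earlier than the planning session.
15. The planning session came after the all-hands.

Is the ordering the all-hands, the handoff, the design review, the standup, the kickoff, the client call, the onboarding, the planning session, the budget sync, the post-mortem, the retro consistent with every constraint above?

yes

Check each stated constraint against the proposed order — e.g. the all-hands is ahead of the planning session; the design review is ahead of the post-mortem. Every pair is in the required order; nothing is violated.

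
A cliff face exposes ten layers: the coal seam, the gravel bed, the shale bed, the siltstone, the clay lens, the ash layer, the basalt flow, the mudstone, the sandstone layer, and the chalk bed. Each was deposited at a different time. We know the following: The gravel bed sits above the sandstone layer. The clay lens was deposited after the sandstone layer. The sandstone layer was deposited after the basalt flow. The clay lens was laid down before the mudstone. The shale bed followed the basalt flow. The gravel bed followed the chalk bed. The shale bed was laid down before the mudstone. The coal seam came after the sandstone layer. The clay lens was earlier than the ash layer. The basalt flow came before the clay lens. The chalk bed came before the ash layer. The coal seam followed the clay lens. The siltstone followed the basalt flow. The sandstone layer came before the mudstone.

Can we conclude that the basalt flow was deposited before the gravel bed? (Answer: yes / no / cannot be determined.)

yes

Chain the constraints: the basalt flow → the sandstone layer → the gravel bed. Each link is directly stated, so the basalt flow comes before the gravel bed.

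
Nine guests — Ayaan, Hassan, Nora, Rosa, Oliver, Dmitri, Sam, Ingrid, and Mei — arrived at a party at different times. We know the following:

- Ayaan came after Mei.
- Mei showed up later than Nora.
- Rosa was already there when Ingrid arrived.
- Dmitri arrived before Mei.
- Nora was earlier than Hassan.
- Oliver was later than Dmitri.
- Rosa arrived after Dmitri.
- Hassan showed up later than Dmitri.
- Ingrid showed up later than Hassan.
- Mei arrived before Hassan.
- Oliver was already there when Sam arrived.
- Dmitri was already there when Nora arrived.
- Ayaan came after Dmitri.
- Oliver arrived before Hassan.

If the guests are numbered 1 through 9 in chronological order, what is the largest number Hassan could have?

Hassan must come before Ingrid — 1 guest forced after them.
Everything else can be placed before Hassan in some valid order, so Hassan can sit as late as position 9 − 1 = 8.

8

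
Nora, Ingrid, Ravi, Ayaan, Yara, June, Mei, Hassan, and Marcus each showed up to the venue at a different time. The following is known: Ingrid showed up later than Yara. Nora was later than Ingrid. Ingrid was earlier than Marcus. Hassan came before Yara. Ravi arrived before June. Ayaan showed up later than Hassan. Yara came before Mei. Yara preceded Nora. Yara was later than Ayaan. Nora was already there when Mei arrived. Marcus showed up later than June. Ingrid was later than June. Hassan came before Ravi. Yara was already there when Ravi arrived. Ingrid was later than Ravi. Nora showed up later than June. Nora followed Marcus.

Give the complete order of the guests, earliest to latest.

Hassan, Ayaan, Yara, Ravi, June, Ingrid, Marcus, Nora, Mei

The constraints fix every adjacent pair, so only one ordering works:
Hassan → Ayaan → Yara → Ravi → June → Ingrid → Marcus → Nora → Mei.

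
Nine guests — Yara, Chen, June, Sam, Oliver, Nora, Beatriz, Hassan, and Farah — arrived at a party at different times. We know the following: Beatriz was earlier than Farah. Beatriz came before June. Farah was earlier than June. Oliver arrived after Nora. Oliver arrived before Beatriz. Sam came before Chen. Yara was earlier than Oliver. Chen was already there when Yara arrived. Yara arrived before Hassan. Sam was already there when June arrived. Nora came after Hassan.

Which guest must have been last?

June

Every other guest has a chain of constraints placing them before June, so June is last.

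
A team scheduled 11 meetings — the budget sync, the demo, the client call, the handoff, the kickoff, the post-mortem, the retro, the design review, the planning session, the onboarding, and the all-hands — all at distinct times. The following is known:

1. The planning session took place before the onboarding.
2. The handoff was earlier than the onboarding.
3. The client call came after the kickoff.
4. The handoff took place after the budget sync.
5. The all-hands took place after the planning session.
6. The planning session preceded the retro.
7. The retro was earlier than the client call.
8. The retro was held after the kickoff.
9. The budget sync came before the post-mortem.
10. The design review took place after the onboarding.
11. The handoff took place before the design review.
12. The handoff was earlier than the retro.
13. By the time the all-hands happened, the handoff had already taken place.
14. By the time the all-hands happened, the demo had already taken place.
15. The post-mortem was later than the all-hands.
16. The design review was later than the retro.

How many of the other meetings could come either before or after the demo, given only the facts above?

Forced after the demo: the all-hands and the post-mortem.
That leaves the budget sync, the client call, the design review, the handoff, the kickoff, the onboarding, the planning session, and the retro with no forced order relative to the demo — 8.

8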